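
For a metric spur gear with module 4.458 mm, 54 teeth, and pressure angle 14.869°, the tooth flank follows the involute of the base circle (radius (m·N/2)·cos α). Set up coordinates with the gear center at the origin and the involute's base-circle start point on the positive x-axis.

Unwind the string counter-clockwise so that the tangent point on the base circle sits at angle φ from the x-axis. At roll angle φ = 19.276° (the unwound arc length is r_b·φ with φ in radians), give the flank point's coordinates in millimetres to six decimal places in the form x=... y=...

x=122.734141 y=1.459992

pitch radius r_p = m·N/2 = 4.458·54/2 = 120.366000
base radius r_b = r_p·cos α = 120.366000·cos 14.869° = 116.335552
roll angle φ = 19.276° = 0.33642967 rad
x = r_b·(cos φ + φ·sin φ) = 116.335552·(0.94393931 + 0.33642967·0.33011903) = 122.734141
y = r_b·(sin φ − φ·cos φ) = 116.335552·(0.33011903 − 0.33642967·0.94393931) = 1.459992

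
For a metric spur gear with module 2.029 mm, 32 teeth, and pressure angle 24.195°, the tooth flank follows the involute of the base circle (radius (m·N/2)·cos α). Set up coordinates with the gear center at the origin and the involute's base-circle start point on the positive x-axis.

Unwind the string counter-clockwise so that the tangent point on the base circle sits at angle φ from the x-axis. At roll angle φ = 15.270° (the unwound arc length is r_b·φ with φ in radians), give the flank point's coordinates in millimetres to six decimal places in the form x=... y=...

pitch radius r_p = m·N/2 = 2.029·32/2 = 32.464000
base radius r_b = r_p·cos α = 32.464000·cos 24.195° = 29.612229
roll angle φ = 15.270° = 0.26651178 rad
x = r_b·(cos φ + φ·sin φ) = 29.612229·(0.96469545 + 0.26651178·0.26336797) = 30.645284
y = r_b·(sin φ − φ·cos φ) = 29.612229·(0.26336797 − 0.26651178·0.96469545) = 0.185529

x=30.645284 y=0.185529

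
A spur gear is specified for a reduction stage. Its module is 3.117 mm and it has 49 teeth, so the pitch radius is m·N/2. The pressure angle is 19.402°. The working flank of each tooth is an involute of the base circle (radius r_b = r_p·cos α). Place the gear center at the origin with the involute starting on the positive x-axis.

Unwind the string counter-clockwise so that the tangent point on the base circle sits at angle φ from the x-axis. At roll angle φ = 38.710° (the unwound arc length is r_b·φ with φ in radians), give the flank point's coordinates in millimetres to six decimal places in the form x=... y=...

pitch radius r_p = m·N/2 = 3.117·49/2 = 76.366500
base radius r_b = r_p·cos α = 76.366500·cos 19.402° = 72.029728
roll angle φ = 38.710° = 0.67561695 rad
x = r_b·(cos φ + φ·sin φ) = 72.029728·(0.78032127 + 0.67561695·0.62537886) = 86.640081
y = r_b·(sin φ − φ·cos φ) = 72.029728·(0.62537886 − 0.67561695·0.78032127) = 7.071920

x=86.640081 y=7.071920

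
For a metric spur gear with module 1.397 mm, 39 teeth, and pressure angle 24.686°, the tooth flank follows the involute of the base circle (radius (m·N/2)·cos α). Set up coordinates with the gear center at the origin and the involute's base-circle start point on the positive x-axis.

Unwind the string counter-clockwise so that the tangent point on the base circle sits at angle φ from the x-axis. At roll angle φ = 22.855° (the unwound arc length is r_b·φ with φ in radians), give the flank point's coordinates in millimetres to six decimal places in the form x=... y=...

x=26.643489 y=0.515391

pitch radius r_p = m·N/2 = 1.397·39/2 = 27.241500
base radius r_b = r_p·cos α = 27.241500·cos 24.686° = 24.751906
roll angle φ = 22.855° = 0.39889500 rad
x = r_b·(cos φ + φ·sin φ) = 24.751906·(0.92149074 + 0.39889500·0.38840033) = 26.643489
y = r_b·(sin φ − φ·cos φ) = 24.751906·(0.38840033 − 0.39889500·0.92149074) = 0.515391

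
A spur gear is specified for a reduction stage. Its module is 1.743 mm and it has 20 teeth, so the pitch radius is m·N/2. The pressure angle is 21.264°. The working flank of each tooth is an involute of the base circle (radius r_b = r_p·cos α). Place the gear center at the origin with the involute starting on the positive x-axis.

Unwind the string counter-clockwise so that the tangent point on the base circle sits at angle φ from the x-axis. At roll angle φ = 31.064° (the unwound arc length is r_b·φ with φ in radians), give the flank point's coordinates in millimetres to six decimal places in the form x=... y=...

pitch radius r_p = m·N/2 = 1.743·20/2 = 17.430000
base radius r_b = r_p·cos α = 17.430000·cos 21.264° = 16.243353
roll angle φ = 31.064° = 0.54216908 rad
x = r_b·(cos φ + φ·sin φ) = 16.243353·(0.85659146 + 0.54216908·0.51599522) = 18.458104
y = r_b·(sin φ − φ·cos φ) = 16.243353·(0.51599522 − 0.54216908·0.85659146) = 0.837797

x=18.458104 y=0.837797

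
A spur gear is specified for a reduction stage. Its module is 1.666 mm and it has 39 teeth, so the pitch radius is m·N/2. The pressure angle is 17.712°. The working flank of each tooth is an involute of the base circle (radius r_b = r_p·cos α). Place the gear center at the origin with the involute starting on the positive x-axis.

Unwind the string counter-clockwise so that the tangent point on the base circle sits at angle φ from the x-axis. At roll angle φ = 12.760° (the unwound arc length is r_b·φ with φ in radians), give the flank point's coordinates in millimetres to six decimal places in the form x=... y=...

pitch radius r_p = m·N/2 = 1.666·39/2 = 32.487000
base radius r_b = r_p·cos α = 32.487000·cos 17.712° = 30.947044
roll angle φ = 12.760° = 0.22270401 rad
x = r_b·(cos φ + φ·sin φ) = 30.947044·(0.97530379 + 0.22270401·0.22086766) = 31.704996
y = r_b·(sin φ − φ·cos φ) = 30.947044·(0.22086766 − 0.22270401·0.97530379) = 0.113377

x=31.704996 y=0.113377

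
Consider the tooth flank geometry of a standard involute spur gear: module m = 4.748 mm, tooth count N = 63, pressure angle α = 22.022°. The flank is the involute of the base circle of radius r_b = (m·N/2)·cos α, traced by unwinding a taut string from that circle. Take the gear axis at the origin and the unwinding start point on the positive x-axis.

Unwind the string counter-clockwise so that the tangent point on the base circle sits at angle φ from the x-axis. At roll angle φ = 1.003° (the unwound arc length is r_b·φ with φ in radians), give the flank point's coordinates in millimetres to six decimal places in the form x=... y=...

pitch radius r_p = m·N/2 = 4.748·63/2 = 149.562000
base radius r_b = r_p·cos α = 149.562000·cos 22.022° = 138.649949
roll angle φ = 1.003° = 0.01750565 rad
x = r_b·(cos φ + φ·sin φ) = 138.649949·(0.99984678 + 0.01750565·0.01750476) = 138.671192
y = r_b·(sin φ − φ·cos φ) = 138.649949·(0.01750476 − 0.01750565·0.99984678) = 0.000248

x=138.671192 y=0.000248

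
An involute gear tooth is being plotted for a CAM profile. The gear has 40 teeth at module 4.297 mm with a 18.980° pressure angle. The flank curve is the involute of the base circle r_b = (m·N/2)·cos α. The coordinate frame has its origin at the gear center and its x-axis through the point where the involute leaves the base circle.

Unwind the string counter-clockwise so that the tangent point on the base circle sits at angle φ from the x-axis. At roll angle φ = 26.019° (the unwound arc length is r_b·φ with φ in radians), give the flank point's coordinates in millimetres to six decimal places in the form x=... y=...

x=89.220141 y=2.484949

pitch radius r_p = m·N/2 = 4.297·40/2 = 85.940000
base radius r_b = r_p·cos α = 85.940000·cos 18.980° = 81.267628
roll angle φ = 26.019° = 0.45411722 rad
x = r_b·(cos φ + φ·sin φ) = 81.267628·(0.89864863 + 0.45411722·0.43866917) = 89.220141
y = r_b·(sin φ − φ·cos φ) = 81.267628·(0.43866917 − 0.45411722·0.89864863) = 2.484949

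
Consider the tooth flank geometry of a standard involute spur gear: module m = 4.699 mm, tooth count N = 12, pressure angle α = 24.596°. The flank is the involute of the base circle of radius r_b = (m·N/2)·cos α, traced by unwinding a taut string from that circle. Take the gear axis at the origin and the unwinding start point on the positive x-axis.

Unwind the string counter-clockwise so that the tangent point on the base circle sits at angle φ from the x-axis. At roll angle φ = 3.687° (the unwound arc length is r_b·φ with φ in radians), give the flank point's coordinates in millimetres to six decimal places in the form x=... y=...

x=25.688846 y=0.002276

pitch radius r_p = m·N/2 = 4.699·12/2 = 28.194000
base radius r_b = r_p·cos α = 28.194000·cos 24.596° = 25.635822
roll angle φ = 3.687° = 0.06435029 rad
x = r_b·(cos φ + φ·sin φ) = 25.635822·(0.99793023 + 0.06435029·0.06430589) = 25.688846
y = r_b·(sin φ − φ·cos φ) = 25.635822·(0.06430589 − 0.06435029·0.99793023) = 0.002276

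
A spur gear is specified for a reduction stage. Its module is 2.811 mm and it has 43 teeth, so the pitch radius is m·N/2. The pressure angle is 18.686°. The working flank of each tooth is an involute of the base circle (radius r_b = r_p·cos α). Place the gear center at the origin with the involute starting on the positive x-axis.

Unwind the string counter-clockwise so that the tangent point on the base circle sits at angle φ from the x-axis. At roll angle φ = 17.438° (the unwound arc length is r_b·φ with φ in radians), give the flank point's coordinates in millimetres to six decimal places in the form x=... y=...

x=59.841269 y=0.533033

pitch radius r_p = m·N/2 = 2.811·43/2 = 60.436500
base radius r_b = r_p·cos α = 60.436500·cos 18.686° = 57.250807
roll angle φ = 17.438° = 0.30435051 rad
x = r_b·(cos φ + φ·sin φ) = 57.250807·(0.95404179 + 0.30435051·0.29967360) = 59.841269
y = r_b·(sin φ − φ·cos φ) = 57.250807·(0.29967360 − 0.30435051·0.95404179) = 0.533033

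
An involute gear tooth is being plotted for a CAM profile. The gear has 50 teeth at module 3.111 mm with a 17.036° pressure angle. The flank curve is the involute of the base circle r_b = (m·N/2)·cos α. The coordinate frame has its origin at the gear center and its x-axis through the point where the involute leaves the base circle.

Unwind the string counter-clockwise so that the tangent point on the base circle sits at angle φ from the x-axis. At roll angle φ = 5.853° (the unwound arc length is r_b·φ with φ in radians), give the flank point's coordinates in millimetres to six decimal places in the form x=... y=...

pitch radius r_p = m·N/2 = 3.111·50/2 = 77.775000
base radius r_b = r_p·cos α = 77.775000·cos 17.036° = 74.362300
roll angle φ = 5.853° = 0.10215412 rad
x = r_b·(cos φ + φ·sin φ) = 74.362300·(0.99478680 + 0.10215412·0.10197654) = 74.749291
y = r_b·(sin φ − φ·cos φ) = 74.362300·(0.10197654 − 0.10215412·0.99478680) = 0.026396

x=74.749291 y=0.026396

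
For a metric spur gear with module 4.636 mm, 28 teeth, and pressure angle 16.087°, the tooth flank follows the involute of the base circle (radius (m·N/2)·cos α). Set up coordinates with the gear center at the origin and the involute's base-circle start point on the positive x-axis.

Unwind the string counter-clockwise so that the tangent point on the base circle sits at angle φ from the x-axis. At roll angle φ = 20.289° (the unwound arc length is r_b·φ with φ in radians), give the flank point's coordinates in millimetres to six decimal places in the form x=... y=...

pitch radius r_p = m·N/2 = 4.636·28/2 = 64.904000
base radius r_b = r_p·cos α = 64.904000·cos 16.087° = 62.362492
roll angle φ = 20.289° = 0.35410985 rad
x = r_b·(cos φ + φ·sin φ) = 62.362492·(0.93795552 + 0.35410985·0.34675558) = 66.150708
y = r_b·(sin φ − φ·cos φ) = 62.362492·(0.34675558 − 0.35410985·0.93795552) = 0.911508

x=66.150708 y=0.911508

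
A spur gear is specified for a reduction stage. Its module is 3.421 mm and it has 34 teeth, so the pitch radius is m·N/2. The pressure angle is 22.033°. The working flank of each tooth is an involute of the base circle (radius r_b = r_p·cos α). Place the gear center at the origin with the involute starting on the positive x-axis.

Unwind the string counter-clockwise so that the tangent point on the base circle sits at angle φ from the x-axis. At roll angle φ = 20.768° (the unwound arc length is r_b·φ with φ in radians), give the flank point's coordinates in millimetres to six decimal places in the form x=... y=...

x=57.335646 y=0.844588

pitch radius r_p = m·N/2 = 3.421·34/2 = 58.157000
base radius r_b = r_p·cos α = 58.157000·cos 22.033° = 53.909675
roll angle φ = 20.768° = 0.36246998 rad
x = r_b·(cos φ + φ·sin φ) = 53.909675·(0.93502386 + 0.36246998·0.35458480) = 57.335646
y = r_b·(sin φ − φ·cos φ) = 53.909675·(0.35458480 − 0.36246998·0.93502386) = 0.844588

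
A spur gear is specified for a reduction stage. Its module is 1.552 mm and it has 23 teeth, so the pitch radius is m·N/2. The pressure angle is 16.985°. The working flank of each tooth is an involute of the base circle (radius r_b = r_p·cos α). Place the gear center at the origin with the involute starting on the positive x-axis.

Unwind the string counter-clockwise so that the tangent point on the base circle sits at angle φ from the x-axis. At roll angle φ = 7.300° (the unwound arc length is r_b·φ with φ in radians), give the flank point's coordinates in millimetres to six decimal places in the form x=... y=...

pitch radius r_p = m·N/2 = 1.552·23/2 = 17.848000
base radius r_b = r_p·cos α = 17.848000·cos 16.985° = 17.069493
roll angle φ = 7.300° = 0.12740904 rad
x = r_b·(cos φ + φ·sin φ) = 17.069493·(0.99189444 + 0.12740904·0.12706461) = 17.207476
y = r_b·(sin φ − φ·cos φ) = 17.069493·(0.12706461 − 0.12740904·0.99189444) = 0.011749

x=17.207476 y=0.011749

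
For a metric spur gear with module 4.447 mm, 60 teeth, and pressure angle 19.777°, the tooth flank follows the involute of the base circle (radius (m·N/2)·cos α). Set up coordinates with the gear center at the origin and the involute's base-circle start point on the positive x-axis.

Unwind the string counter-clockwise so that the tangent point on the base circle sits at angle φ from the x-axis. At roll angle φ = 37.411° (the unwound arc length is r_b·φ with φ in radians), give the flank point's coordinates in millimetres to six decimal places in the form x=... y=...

x=149.516945 y=11.160013

pitch radius r_p = m·N/2 = 4.447·60/2 = 133.410000
base radius r_b = r_p·cos α = 133.410000·cos 19.777° = 125.541034
roll angle φ = 37.411° = 0.65294513 rad
x = r_b·(cos φ + φ·sin φ) = 125.541034·(0.79429800 + 0.65294513·0.60752835) = 149.516945
y = r_b·(sin φ − φ·cos φ) = 125.541034·(0.60752835 − 0.65294513·0.79429800) = 11.160013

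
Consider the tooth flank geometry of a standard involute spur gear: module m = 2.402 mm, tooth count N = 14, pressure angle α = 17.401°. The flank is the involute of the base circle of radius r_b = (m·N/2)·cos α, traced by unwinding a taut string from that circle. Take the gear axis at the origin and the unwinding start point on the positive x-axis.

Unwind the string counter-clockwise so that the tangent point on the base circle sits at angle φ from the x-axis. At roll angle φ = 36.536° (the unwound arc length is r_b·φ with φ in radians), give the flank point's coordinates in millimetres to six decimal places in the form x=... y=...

x=18.982382 y=1.331180

pitch radius r_p = m·N/2 = 2.402·14/2 = 16.814000
base radius r_b = r_p·cos α = 16.814000·cos 17.401° = 16.044509
roll angle φ = 36.536° = 0.63767350 rad
x = r_b·(cos φ + φ·sin φ) = 16.044509·(0.80348296 + 0.63767350·0.59532775) = 18.982382
y = r_b·(sin φ − φ·cos φ) = 16.044509·(0.59532775 − 0.63767350·0.80348296) = 1.331180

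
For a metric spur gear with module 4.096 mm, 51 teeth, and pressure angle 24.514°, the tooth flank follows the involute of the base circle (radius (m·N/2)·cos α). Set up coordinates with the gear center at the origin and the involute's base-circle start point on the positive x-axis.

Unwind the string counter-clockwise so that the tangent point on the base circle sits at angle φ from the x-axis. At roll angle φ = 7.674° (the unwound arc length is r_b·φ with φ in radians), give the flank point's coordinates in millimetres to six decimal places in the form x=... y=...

pitch radius r_p = m·N/2 = 4.096·51/2 = 104.448000
base radius r_b = r_p·cos α = 104.448000·cos 24.514° = 95.033048
roll angle φ = 7.674° = 0.13393657 rad
x = r_b·(cos φ + φ·sin φ) = 95.033048·(0.99104390 + 0.13393657·0.13353648) = 95.881629
y = r_b·(sin φ − φ·cos φ) = 95.033048·(0.13353648 − 0.13393657·0.99104390) = 0.075975

x=95.881629 y=0.075975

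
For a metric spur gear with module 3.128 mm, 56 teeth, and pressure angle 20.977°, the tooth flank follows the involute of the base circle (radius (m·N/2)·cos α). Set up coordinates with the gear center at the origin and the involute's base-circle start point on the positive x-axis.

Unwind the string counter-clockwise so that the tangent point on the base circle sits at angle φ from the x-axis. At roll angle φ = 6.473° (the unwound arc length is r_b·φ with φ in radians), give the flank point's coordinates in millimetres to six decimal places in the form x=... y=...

pitch radius r_p = m·N/2 = 3.128·56/2 = 87.584000
base radius r_b = r_p·cos α = 87.584000·cos 20.977° = 81.779301
roll angle φ = 6.473° = 0.11297516 rad
x = r_b·(cos φ + φ·sin φ) = 81.779301·(0.99362509 + 0.11297516·0.11273499) = 82.299528
y = r_b·(sin φ − φ·cos φ) = 81.779301·(0.11273499 − 0.11297516·0.99362509) = 0.039257

x=82.299528 y=0.039257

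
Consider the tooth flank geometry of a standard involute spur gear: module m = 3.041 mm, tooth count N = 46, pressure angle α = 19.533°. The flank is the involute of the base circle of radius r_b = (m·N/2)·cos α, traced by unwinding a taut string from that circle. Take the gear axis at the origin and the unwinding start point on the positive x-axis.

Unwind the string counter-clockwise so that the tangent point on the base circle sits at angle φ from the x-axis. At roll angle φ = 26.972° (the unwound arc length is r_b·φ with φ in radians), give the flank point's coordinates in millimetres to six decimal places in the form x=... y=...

x=72.821898 y=2.241804

pitch radius r_p = m·N/2 = 3.041·46/2 = 69.943000
base radius r_b = r_p·cos α = 69.943000·cos 19.533° = 65.917716
roll angle φ = 26.972° = 0.47075021 rad
x = r_b·(cos φ + φ·sin φ) = 65.917716·(0.89122828 + 0.47075021·0.45355502) = 72.821898
y = r_b·(sin φ − φ·cos φ) = 65.917716·(0.45355502 − 0.47075021·0.89122828) = 2.241804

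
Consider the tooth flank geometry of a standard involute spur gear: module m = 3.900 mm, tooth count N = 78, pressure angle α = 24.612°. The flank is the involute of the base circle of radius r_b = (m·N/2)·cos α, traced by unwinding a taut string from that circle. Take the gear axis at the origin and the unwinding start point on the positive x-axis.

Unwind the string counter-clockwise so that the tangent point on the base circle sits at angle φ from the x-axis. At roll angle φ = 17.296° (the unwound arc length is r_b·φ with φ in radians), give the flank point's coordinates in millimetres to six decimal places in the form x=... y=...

pitch radius r_p = m·N/2 = 3.900·78/2 = 152.100000
base radius r_b = r_p·cos α = 152.100000·cos 24.612° = 138.281548
roll angle φ = 17.296° = 0.30187215 rad
x = r_b·(cos φ + φ·sin φ) = 138.281548·(0.95478156 + 0.30187215·0.29730822) = 144.439312
y = r_b·(sin φ − φ·cos φ) = 138.281548·(0.29730822 − 0.30187215·0.95478156) = 1.256462

x=144.439312 y=1.256462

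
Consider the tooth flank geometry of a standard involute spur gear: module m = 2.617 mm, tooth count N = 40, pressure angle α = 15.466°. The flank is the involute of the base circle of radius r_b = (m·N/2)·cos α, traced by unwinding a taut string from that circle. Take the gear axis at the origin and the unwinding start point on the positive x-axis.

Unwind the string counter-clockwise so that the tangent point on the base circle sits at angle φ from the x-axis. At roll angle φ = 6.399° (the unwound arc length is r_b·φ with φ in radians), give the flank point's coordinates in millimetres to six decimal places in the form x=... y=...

x=50.758333 y=0.023395

pitch radius r_p = m·N/2 = 2.617·40/2 = 52.340000
base radius r_b = r_p·cos α = 52.340000·cos 15.466° = 50.444709
roll angle φ = 6.399° = 0.11168362 rad
x = r_b·(cos φ + φ·sin φ) = 50.444709·(0.99376986 + 0.11168362·0.11145159) = 50.758333
y = r_b·(sin φ − φ·cos φ) = 50.444709·(0.11145159 − 0.11168362·0.99376986) = 0.023395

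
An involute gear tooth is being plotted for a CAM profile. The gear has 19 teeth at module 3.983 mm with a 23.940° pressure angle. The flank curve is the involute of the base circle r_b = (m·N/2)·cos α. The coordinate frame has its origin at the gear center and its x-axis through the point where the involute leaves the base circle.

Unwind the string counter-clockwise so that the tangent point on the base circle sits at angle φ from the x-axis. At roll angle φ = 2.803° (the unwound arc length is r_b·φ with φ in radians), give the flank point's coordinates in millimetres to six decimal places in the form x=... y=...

x=34.624647 y=0.001349

pitch radius r_p = m·N/2 = 3.983·19/2 = 37.838500
base radius r_b = r_p·cos α = 37.838500·cos 23.940° = 34.583288
roll angle φ = 2.803° = 0.04892158 rad
x = r_b·(cos φ + φ·sin φ) = 34.583288·(0.99880358 + 0.04892158·0.04890207) = 34.624647
y = r_b·(sin φ − φ·cos φ) = 34.583288·(0.04890207 − 0.04892158·0.99880358) = 0.001349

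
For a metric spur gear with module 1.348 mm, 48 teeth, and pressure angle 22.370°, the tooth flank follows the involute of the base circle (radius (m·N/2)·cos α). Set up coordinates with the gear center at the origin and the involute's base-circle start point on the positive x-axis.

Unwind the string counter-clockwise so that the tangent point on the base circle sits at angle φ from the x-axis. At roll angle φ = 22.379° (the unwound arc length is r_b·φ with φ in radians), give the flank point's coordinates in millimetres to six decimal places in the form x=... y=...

x=32.113134 y=0.585216

pitch radius r_p = m·N/2 = 1.348·48/2 = 32.352000
base radius r_b = r_p·cos α = 32.352000·cos 22.370° = 29.917364
roll angle φ = 22.379° = 0.39058723 rad
x = r_b·(cos φ + φ·sin φ) = 29.917364·(0.92468564 + 0.39058723·0.38073149) = 32.113134
y = r_b·(sin φ − φ·cos φ) = 29.917364·(0.38073149 − 0.39058723·0.92468564) = 0.585216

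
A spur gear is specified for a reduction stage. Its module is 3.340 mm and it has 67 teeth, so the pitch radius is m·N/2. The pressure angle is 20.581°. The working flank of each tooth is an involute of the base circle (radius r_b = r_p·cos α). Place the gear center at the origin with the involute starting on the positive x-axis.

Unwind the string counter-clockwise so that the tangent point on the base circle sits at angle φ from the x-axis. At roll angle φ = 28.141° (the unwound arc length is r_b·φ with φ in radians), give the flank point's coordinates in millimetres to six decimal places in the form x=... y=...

x=116.631293 y=4.037991

pitch radius r_p = m·N/2 = 3.340·67/2 = 111.890000
base radius r_b = r_p·cos α = 111.890000·cos 20.581° = 104.748750
roll angle φ = 28.141° = 0.49115310 rad
x = r_b·(cos φ + φ·sin φ) = 104.748750·(0.88178959 + 0.49115310·0.47164300) = 116.631293
y = r_b·(sin φ − φ·cos φ) = 104.748750·(0.47164300 − 0.49115310·0.88178959) = 4.037991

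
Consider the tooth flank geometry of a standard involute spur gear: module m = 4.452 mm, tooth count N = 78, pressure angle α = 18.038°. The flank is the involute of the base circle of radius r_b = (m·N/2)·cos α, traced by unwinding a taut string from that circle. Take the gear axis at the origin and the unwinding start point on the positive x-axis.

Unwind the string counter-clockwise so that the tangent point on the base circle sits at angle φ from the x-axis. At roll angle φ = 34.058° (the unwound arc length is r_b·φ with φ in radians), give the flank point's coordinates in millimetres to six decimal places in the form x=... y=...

x=191.735307 y=11.155191

pitch radius r_p = m·N/2 = 4.452·78/2 = 173.628000
base radius r_b = r_p·cos α = 173.628000·cos 18.038° = 165.094420
roll angle φ = 34.058° = 0.59442424 rad
x = r_b·(cos φ + φ·sin φ) = 165.094420·(0.82847108 + 0.59442424·0.56003184) = 191.735307
y = r_b·(sin φ − φ·cos φ) = 165.094420·(0.56003184 − 0.59442424·0.82847108) = 11.155191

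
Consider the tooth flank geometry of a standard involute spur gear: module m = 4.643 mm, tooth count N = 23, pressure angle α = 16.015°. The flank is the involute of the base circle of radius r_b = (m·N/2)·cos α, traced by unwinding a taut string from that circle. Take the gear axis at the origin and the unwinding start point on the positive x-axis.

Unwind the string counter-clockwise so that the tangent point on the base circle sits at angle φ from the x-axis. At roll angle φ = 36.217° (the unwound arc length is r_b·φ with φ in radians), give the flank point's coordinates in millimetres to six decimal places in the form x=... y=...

x=60.573665 y=4.150506

pitch radius r_p = m·N/2 = 4.643·23/2 = 53.394500
base radius r_b = r_p·cos α = 53.394500·cos 16.015° = 51.322233
roll angle φ = 36.217° = 0.63210590 rad
x = r_b·(cos φ + φ·sin φ) = 51.322233·(0.80678504 + 0.63210590·0.59084507) = 60.573665
y = r_b·(sin φ − φ·cos φ) = 51.322233·(0.59084507 − 0.63210590·0.80678504) = 4.150506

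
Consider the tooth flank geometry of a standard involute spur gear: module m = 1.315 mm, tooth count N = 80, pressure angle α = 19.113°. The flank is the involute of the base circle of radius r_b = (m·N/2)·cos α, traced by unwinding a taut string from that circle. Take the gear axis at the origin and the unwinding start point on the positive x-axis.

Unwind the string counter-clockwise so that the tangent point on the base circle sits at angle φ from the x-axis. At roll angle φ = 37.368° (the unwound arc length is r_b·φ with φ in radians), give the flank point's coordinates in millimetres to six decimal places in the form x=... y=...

pitch radius r_p = m·N/2 = 1.315·80/2 = 52.600000
base radius r_b = r_p·cos α = 52.600000·cos 19.113° = 49.700406
roll angle φ = 37.368° = 0.65219463 rad
x = r_b·(cos φ + φ·sin φ) = 49.700406·(0.79475372 + 0.65219463·0.60693206) = 59.172884
y = r_b·(sin φ − φ·cos φ) = 49.700406·(0.60693206 − 0.65219463·0.79475372) = 4.403354

x=59.172884 y=4.403354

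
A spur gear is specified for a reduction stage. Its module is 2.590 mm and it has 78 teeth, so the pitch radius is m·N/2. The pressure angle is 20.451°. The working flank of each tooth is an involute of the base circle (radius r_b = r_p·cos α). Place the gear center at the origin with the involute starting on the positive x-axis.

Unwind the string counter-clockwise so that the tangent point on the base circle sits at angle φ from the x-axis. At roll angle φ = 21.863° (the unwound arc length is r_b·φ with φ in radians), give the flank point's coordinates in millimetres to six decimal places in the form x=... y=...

x=101.284934 y=1.727405

pitch radius r_p = m·N/2 = 2.590·78/2 = 101.010000
base radius r_b = r_p·cos α = 101.010000·cos 20.451° = 94.643476
roll angle φ = 21.863° = 0.38158133 rad
x = r_b·(cos φ + φ·sin φ) = 94.643476·(0.92807693 + 0.38158133·0.37238853) = 101.284934
y = r_b·(sin φ − φ·cos φ) = 94.643476·(0.37238853 − 0.38158133·0.92807693) = 1.727405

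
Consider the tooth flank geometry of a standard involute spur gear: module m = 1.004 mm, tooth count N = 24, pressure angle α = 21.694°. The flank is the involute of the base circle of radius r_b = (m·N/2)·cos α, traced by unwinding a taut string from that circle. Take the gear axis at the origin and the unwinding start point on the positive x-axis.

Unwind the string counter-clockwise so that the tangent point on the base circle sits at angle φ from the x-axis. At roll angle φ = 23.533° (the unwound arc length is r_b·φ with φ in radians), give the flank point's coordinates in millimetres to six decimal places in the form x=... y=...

x=12.099461 y=0.254220

pitch radius r_p = m·N/2 = 1.004·24/2 = 12.048000
base radius r_b = r_p·cos α = 12.048000·cos 21.694° = 11.194656
roll angle φ = 23.533° = 0.41072833 rad
x = r_b·(cos φ + φ·sin φ) = 11.194656·(0.91683026 + 0.41072833·0.39927719) = 12.099461
y = r_b·(sin φ − φ·cos φ) = 11.194656·(0.39927719 − 0.41072833·0.91683026) = 0.254220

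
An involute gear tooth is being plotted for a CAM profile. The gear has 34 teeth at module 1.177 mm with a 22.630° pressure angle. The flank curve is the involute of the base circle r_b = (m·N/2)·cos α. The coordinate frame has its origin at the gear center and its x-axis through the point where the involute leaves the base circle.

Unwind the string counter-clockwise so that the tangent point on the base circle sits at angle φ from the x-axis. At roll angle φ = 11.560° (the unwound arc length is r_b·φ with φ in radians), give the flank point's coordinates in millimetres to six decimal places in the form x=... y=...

x=18.840567 y=0.050355

pitch radius r_p = m·N/2 = 1.177·34/2 = 20.009000
base radius r_b = r_p·cos α = 20.009000·cos 22.630° = 18.468485
roll angle φ = 11.560° = 0.20176006 rad
x = r_b·(cos φ + φ·sin φ) = 18.468485·(0.97971539 + 0.20176006·0.20039400) = 18.840567
y = r_b·(sin φ − φ·cos φ) = 18.468485·(0.20039400 − 0.20176006·0.97971539) = 0.050355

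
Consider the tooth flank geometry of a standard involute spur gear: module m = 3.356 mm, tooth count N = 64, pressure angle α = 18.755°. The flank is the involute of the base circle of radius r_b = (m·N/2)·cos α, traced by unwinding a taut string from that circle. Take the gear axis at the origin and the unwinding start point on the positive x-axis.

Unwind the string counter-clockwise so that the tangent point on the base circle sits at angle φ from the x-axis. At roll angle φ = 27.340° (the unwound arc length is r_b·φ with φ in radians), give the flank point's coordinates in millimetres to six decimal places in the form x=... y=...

pitch radius r_p = m·N/2 = 3.356·64/2 = 107.392000
base radius r_b = r_p·cos α = 107.392000·cos 18.755° = 101.689708
roll angle φ = 27.340° = 0.47717302 rad
x = r_b·(cos φ + φ·sin φ) = 101.689708·(0.88829682 + 0.47717302·0.45926981) = 112.616061
y = r_b·(sin φ − φ·cos φ) = 101.689708·(0.45926981 − 0.47717302·0.88829682) = 3.599667

x=112.616061 y=3.599667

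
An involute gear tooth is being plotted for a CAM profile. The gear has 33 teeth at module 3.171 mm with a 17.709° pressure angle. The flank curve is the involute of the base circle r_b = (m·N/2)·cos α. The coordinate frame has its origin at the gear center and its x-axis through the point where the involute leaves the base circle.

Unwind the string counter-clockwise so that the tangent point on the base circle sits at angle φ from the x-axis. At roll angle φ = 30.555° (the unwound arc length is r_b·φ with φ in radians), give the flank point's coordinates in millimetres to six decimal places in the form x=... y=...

x=56.433572 y=2.448799

pitch radius r_p = m·N/2 = 3.171·33/2 = 52.321500
base radius r_b = r_p·cos α = 52.321500·cos 17.709° = 49.842178
roll angle φ = 30.555° = 0.53328535 rad
x = r_b·(cos φ + φ·sin φ) = 49.842178·(0.86114156 + 0.53328535·0.50836523) = 56.433572
y = r_b·(sin φ − φ·cos φ) = 49.842178·(0.50836523 − 0.53328535·0.86114156) = 2.448799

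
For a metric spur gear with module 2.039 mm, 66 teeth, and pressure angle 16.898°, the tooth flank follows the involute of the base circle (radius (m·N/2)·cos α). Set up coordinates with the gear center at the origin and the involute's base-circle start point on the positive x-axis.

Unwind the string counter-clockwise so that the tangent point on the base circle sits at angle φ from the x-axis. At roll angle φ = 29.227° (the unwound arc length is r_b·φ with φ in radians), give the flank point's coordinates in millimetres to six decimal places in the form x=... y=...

pitch radius r_p = m·N/2 = 2.039·66/2 = 67.287000
base radius r_b = r_p·cos α = 67.287000·cos 16.898° = 64.381798
roll angle φ = 29.227° = 0.51010738 rad
x = r_b·(cos φ + φ·sin φ) = 64.381798·(0.87269208 + 0.51010738·0.48827096) = 72.221100
y = r_b·(sin φ − φ·cos φ) = 64.381798·(0.48827096 − 0.51010738·0.87269208) = 2.775132

x=72.221100 y=2.775132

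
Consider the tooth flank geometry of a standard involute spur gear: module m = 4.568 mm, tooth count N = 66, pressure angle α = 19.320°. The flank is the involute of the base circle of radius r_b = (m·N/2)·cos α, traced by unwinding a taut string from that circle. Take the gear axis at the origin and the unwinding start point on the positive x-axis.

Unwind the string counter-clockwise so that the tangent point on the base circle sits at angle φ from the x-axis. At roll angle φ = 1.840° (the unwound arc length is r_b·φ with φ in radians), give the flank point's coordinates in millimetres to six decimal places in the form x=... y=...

pitch radius r_p = m·N/2 = 4.568·66/2 = 150.744000
base radius r_b = r_p·cos α = 150.744000·cos 19.320° = 142.254930
roll angle φ = 1.840° = 0.03211406 rad
x = r_b·(cos φ + φ·sin φ) = 142.254930·(0.99948439 + 0.03211406·0.03210854) = 142.328266
y = r_b·(sin φ − φ·cos φ) = 142.254930·(0.03210854 − 0.03211406·0.99948439) = 0.001570

x=142.328266 y=0.001570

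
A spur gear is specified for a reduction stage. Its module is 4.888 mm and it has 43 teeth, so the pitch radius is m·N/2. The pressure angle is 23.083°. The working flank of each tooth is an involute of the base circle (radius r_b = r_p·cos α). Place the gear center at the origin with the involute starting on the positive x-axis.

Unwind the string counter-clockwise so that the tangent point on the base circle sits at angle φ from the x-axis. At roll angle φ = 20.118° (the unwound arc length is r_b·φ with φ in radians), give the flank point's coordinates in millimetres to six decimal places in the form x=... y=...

x=102.455348 y=1.377938

pitch radius r_p = m·N/2 = 4.888·43/2 = 105.092000
base radius r_b = r_p·cos α = 105.092000·cos 23.083° = 96.678110
roll angle φ = 20.118° = 0.35112534 rad
x = r_b·(cos φ + φ·sin φ) = 96.678110·(0.93898624 + 0.35112534·0.34395470) = 102.455348
y = r_b·(sin φ − φ·cos φ) = 96.678110·(0.34395470 − 0.35112534·0.93898624) = 1.377938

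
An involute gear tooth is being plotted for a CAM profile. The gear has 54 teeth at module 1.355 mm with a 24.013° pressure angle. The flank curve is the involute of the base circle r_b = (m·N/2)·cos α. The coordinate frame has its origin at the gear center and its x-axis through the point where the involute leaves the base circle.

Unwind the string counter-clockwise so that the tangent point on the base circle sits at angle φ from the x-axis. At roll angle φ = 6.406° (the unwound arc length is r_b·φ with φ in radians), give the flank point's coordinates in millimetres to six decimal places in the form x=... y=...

x=33.626907 y=0.015550

pitch radius r_p = m·N/2 = 1.355·54/2 = 36.585000
base radius r_b = r_p·cos α = 36.585000·cos 24.013° = 33.418683
roll angle φ = 6.406° = 0.11180579 rad
x = r_b·(cos φ + φ·sin φ) = 33.418683·(0.99375624 + 0.11180579·0.11157300) = 33.626907
y = r_b·(sin φ − φ·cos φ) = 33.418683·(0.11157300 − 0.11180579·0.99375624) = 0.015550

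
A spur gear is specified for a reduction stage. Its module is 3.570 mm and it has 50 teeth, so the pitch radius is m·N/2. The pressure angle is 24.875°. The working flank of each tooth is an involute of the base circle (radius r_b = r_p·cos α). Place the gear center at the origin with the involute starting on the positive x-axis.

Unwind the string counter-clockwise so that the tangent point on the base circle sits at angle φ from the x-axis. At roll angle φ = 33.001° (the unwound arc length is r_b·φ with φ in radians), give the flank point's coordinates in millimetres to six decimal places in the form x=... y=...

x=93.307360 y=4.988156

pitch radius r_p = m·N/2 = 3.570·50/2 = 89.250000
base radius r_b = r_p·cos α = 89.250000·cos 24.875° = 80.970067
roll angle φ = 33.001° = 0.57597611 rad
x = r_b·(cos φ + φ·sin φ) = 80.970067·(0.83866106 + 0.57597611·0.54465367) = 93.307360
y = r_b·(sin φ − φ·cos φ) = 80.970067·(0.54465367 − 0.57597611·0.83866106) = 4.988156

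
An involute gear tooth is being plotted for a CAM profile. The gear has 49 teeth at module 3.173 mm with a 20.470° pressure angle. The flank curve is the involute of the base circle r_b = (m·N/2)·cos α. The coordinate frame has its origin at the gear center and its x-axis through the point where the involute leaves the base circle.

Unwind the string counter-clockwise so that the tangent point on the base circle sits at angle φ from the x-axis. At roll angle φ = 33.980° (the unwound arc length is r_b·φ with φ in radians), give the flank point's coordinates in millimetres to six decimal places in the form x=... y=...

pitch radius r_p = m·N/2 = 3.173·49/2 = 77.738500
base radius r_b = r_p·cos α = 77.738500·cos 20.470° = 72.829736
roll angle φ = 33.980° = 0.59306288 rad
x = r_b·(cos φ + φ·sin φ) = 72.829736·(0.82923272 + 0.59306288·0.55890348) = 84.533301
y = r_b·(sin φ − φ·cos φ) = 72.829736·(0.55890348 − 0.59306288·0.82923272) = 4.888065

x=84.533301 y=4.888065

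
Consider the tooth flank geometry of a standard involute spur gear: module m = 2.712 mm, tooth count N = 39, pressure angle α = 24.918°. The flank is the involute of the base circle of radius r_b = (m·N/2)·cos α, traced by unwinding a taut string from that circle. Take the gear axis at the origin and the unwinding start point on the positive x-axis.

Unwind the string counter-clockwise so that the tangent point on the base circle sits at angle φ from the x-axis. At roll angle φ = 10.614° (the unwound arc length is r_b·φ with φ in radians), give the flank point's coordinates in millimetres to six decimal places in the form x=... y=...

pitch radius r_p = m·N/2 = 2.712·39/2 = 52.884000
base radius r_b = r_p·cos α = 52.884000·cos 24.918° = 47.961118
roll angle φ = 10.614° = 0.18524925 rad
x = r_b·(cos φ + φ·sin φ) = 47.961118·(0.98289037 + 0.18524925·0.18419152) = 48.777019
y = r_b·(sin φ − φ·cos φ) = 47.961118·(0.18419152 − 0.18524925·0.98289037) = 0.101285

x=48.777019 y=0.101285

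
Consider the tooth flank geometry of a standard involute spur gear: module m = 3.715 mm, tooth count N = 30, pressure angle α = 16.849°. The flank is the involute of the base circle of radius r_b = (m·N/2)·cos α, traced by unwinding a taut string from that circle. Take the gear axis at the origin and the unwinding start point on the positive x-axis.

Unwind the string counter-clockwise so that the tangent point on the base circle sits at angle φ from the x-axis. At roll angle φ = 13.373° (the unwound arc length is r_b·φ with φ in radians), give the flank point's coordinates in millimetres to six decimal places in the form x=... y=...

pitch radius r_p = m·N/2 = 3.715·30/2 = 55.725000
base radius r_b = r_p·cos α = 55.725000·cos 16.849° = 53.332835
roll angle φ = 13.373° = 0.23340288 rad
x = r_b·(cos φ + φ·sin φ) = 53.332835·(0.97288498 + 0.23340288·0.23128947) = 54.765814
y = r_b·(sin φ − φ·cos φ) = 53.332835·(0.23128947 − 0.23340288·0.97288498) = 0.224814

x=54.765814 y=0.224814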